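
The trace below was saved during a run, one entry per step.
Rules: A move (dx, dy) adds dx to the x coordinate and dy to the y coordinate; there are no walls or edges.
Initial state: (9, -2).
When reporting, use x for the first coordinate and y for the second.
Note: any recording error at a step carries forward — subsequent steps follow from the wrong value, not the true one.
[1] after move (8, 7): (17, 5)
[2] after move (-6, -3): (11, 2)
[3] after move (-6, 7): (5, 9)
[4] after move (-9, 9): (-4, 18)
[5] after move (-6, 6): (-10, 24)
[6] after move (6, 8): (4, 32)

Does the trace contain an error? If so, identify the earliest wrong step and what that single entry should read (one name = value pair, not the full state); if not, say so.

1. x = 9 + (8) = 17, y = -2 + (7) = 5 (agrees with the trace)
2. x = 17 + (-6) = 11, y = 5 + (-3) = 2 (matches)
3. x = 11 + (-6) = 5, y = 2 + (7) = 9 (same as recorded)
4. x = 5 + (-9) = -4, y = 9 + (9) = 18 (exactly as logged)
5. x = -4 + (-6) = -10, y = 18 + (6) = 24 (same as recorded)
6. x = -10 + (6) = -4, y = 24 + (8) = 32 (not what was recorded)
Conclusion: step 6 carries the first error; the entry should be x = -4.

step 6, x = -4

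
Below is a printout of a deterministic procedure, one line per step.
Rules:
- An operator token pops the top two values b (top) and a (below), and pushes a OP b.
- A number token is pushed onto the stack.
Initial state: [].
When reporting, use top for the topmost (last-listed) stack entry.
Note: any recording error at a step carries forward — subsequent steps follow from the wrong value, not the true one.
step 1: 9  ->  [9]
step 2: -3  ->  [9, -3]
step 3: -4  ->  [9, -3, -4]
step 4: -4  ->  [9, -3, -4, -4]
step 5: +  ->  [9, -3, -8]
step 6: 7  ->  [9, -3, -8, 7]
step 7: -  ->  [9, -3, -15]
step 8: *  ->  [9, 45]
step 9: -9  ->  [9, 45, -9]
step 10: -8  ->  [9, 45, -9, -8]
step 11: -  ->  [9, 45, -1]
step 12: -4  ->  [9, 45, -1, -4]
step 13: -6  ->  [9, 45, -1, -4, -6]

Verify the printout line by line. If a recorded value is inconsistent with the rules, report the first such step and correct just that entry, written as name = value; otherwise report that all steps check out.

no error

Recomputing the run from the initial state:
step 1: [9]
step 2: [9, -3]
step 3: [9, -3, -4]
step 4: [9, -3, -4, -4]
step 5: [9, -3, -8]
step 6: [9, -3, -8, 7]
step 7: [9, -3, -15]
step 8: [9, 45]
step 9: [9, 45, -9]
step 10: [9, 45, -9, -8]
step 11: [9, 45, -1]
step 12: [9, 45, -1, -4]
step 13: [9, 45, -1, -4, -6]
This matches the printout at every step.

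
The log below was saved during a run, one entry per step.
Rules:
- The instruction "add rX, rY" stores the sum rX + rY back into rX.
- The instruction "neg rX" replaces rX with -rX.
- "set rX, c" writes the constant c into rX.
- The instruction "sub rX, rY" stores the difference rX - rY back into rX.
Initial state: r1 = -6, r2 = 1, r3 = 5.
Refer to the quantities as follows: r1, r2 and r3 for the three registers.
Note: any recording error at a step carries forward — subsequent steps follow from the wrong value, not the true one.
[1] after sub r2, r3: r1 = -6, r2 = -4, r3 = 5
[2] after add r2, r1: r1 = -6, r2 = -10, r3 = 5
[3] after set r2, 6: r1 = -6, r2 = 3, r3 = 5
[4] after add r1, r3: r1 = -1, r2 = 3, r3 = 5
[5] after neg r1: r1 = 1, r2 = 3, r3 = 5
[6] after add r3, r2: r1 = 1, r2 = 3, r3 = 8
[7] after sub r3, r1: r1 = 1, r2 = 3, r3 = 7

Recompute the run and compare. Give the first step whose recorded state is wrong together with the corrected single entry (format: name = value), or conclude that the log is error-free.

step 3, r2 = 6

Recomputing the run from the initial state:
step 1: r1 = -6, r2 = -4, r3 = 5
step 2: r1 = -6, r2 = -10, r3 = 5
step 3: r1 = -6, r2 = 6, r3 = 5
step 4: r1 = -1, r2 = 6, r3 = 5
step 5: r1 = 1, r2 = 6, r3 = 5
step 6: r1 = 1, r2 = 6, r3 = 11
step 7: r1 = 1, r2 = 6, r3 = 10
The first disagreement with the log is at step 3, where the value should be r2 = 6.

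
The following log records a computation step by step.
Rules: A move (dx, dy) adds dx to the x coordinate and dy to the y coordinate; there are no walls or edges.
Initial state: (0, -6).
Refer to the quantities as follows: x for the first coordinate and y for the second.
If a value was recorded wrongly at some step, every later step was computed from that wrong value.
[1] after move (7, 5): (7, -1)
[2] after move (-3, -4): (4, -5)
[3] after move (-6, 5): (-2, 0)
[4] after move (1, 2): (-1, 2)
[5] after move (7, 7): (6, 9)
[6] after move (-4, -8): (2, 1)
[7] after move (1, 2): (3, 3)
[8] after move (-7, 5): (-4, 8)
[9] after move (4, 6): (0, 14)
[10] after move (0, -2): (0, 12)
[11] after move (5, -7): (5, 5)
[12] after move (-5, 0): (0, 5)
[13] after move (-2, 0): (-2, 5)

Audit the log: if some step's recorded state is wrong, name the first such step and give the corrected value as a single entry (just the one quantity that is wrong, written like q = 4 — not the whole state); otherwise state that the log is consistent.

Recomputing the run from the initial state:
step 1: x = 7, y = -1
step 2: x = 4, y = -5
step 3: x = -2, y = 0
step 4: x = -1, y = 2
step 5: x = 6, y = 9
step 6: x = 2, y = 1
step 7: x = 3, y = 3
step 8: x = -4, y = 8
step 9: x = 0, y = 14
step 10: x = 0, y = 12
step 11: x = 5, y = 5
step 12: x = 0, y = 5
step 13: x = -2, y = 5
This matches the log at every step.

no error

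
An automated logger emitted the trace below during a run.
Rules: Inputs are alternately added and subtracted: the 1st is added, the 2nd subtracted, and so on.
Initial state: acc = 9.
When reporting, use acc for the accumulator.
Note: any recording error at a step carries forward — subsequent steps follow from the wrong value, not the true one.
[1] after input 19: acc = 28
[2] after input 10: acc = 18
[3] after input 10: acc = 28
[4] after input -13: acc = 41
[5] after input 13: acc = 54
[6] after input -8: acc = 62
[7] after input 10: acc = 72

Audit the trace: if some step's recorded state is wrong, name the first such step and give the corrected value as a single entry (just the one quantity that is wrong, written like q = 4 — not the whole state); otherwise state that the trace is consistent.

no error

1. acc = 9 + 19 = 28 (verified)
2. acc = 28 - 10 = 18 (checks out)
3. acc = 18 + 10 = 28 (same as recorded)
4. acc = 28 - -13 = 41 (same as recorded)
5. acc = 41 + 13 = 54 (in agreement)
6. acc = 54 - -8 = 62 (same as recorded)
7. acc = 62 + 10 = 72 (agrees with the trace)
The whole run recomputes cleanly — no discrepancies.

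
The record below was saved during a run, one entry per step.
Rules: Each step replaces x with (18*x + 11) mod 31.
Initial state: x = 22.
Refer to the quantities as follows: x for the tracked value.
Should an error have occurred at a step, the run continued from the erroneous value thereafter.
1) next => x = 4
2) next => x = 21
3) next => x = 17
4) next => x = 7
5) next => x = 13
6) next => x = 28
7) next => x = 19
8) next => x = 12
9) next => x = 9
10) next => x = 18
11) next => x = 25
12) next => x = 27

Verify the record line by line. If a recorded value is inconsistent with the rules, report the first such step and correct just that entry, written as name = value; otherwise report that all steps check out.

Step 1: x = (18*22 + 11) mod 31 = 4 — agrees with the record.
Step 2: x = (18*4 + 11) mod 31 = 21 — agrees with the record.
Step 3: x = (18*21 + 11) mod 31 = 17 — verified.
Step 4: x = (18*17 + 11) mod 31 = 7 — agrees with the record.
Step 5: x = (18*7 + 11) mod 31 = 13 — checks out.
Step 6: x = (18*13 + 11) mod 31 = 28 — in agreement.
Step 7: x = (18*28 + 11) mod 31 = 19 — matches.
Step 8: x = (18*19 + 11) mod 31 = 12 — verified.
Step 9: x = (18*12 + 11) mod 31 = 10 — this is not what the record shows.
The audit stops at step 9: the recorded entry is wrong and should be x = 10.

step 9, x = 10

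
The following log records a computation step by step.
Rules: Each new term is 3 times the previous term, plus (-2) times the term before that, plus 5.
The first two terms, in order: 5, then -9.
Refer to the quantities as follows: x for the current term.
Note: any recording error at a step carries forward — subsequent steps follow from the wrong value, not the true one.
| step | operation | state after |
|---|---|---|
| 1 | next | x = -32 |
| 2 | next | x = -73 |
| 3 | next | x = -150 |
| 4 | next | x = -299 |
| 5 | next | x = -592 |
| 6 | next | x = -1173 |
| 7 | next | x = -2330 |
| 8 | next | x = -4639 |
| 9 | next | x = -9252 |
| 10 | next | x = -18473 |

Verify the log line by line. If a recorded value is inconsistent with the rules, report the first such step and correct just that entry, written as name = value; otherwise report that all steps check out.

no error

Recomputing the run from the initial state:
step 1: x = -32
step 2: x = -73
step 3: x = -150
step 4: x = -299
step 5: x = -592
step 6: x = -1173
step 7: x = -2330
step 8: x = -4639
step 9: x = -9252
step 10: x = -18473
This matches the log at every step.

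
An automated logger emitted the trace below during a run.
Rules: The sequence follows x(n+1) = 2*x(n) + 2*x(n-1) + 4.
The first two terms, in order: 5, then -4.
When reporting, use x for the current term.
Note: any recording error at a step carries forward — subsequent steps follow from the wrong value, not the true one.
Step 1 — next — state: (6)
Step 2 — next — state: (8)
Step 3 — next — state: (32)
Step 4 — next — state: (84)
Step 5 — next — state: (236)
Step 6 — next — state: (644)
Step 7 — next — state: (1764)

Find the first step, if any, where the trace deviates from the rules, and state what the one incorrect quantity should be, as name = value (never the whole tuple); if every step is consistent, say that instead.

no error

1. x = 2*(-4) + (2)*(5) + (4) = 6 (verified)
2. x = 2*(6) + (2)*(-4) + (4) = 8 (no discrepancy)
3. x = 2*(8) + (2)*(6) + (4) = 32 (matches)
4. x = 2*(32) + (2)*(8) + (4) = 84 (no discrepancy)
5. x = 2*(84) + (2)*(32) + (4) = 236 (confirmed correct)
6. x = 2*(236) + (2)*(84) + (4) = 644 (no discrepancy)
7. x = 2*(644) + (2)*(236) + (4) = 1764 (confirmed correct)
Every step is consistent.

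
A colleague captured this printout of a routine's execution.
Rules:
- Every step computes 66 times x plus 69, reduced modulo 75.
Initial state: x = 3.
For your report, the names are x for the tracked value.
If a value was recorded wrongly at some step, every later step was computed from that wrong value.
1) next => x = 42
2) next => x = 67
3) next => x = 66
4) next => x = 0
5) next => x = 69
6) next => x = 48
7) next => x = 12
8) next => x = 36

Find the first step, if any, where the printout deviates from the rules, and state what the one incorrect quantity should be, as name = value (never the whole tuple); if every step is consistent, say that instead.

step 2, x = 66

Recomputing the run from the initial state:
step 1: x = 42
step 2: x = 66
step 3: x = 0
step 4: x = 69
step 5: x = 48
step 6: x = 12
step 7: x = 36
step 8: x = 45
The first disagreement with the printout is at step 2, where the value should be x = 66.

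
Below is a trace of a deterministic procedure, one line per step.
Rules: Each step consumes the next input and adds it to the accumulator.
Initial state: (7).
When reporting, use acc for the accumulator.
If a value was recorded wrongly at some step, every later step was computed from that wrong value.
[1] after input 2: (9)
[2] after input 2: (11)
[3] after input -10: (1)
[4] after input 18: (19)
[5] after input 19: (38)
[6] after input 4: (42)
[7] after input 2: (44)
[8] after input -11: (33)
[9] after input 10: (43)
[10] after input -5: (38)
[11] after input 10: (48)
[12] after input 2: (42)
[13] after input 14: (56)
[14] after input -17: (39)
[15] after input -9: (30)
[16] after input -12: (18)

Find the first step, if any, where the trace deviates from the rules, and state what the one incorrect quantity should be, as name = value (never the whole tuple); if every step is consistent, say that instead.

Step 1: acc = 7 + 2 = 9 — same as recorded.
Step 2: acc = 9 + 2 = 11 — agrees with the trace.
Step 3: acc = 11 + -10 = 1 — agrees with the trace.
Step 4: acc = 1 + 18 = 19 — checks out.
Step 5: acc = 19 + 19 = 38 — in agreement.
Step 6: acc = 38 + 4 = 42 — same as recorded.
Step 7: acc = 42 + 2 = 44 — consistent with the trace.
Step 8: acc = 44 + -11 = 33 — same as recorded.
Step 9: acc = 33 + 10 = 43 — agrees with the trace.
Step 10: acc = 43 + -5 = 38 — agrees with the trace.
Step 11: acc = 38 + 10 = 48 — no discrepancy.
Step 12: acc = 48 + 2 = 50 — the trace disagrees here.
First incorrect step: 12; the correct value is acc = 50.

step 12, acc = 50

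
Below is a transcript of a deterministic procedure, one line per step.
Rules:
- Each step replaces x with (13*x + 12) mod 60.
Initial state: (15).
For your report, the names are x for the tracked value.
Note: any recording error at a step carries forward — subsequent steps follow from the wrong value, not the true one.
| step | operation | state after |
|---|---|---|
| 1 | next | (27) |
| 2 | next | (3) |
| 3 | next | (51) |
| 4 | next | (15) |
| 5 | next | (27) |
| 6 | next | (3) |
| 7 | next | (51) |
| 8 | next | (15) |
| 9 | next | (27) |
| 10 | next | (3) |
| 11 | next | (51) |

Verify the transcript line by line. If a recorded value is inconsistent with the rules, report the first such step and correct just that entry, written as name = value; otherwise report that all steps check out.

Recomputing the run from the initial state:
step 1: x = 27
step 2: x = 3
step 3: x = 51
step 4: x = 15
step 5: x = 27
step 6: x = 3
step 7: x = 51
step 8: x = 15
step 9: x = 27
step 10: x = 3
step 11: x = 51
This matches the transcript at every step.

no error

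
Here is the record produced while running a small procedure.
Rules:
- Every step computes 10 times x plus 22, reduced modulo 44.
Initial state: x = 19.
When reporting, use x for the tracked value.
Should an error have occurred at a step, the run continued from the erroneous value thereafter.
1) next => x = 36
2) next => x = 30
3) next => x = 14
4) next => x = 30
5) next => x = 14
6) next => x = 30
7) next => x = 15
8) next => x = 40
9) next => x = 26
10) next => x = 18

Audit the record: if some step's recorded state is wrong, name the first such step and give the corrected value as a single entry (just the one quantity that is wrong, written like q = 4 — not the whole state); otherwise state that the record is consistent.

step 7, x = 14

step 1: x = (10*19 + 22) mod 44 = 36 -> consistent with the record
step 2: x = (10*36 + 22) mod 44 = 30 -> same as recorded
step 3: x = (10*30 + 22) mod 44 = 14 -> agrees with the record
step 4: x = (10*14 + 22) mod 44 = 30 -> confirmed correct
step 5: x = (10*30 + 22) mod 44 = 14 -> matches
step 6: x = (10*14 + 22) mod 44 = 30 -> same as recorded
step 7: x = (10*30 + 22) mod 44 = 14 -> the record disagrees here
The audit stops at step 7: the recorded entry is wrong and should be x = 14.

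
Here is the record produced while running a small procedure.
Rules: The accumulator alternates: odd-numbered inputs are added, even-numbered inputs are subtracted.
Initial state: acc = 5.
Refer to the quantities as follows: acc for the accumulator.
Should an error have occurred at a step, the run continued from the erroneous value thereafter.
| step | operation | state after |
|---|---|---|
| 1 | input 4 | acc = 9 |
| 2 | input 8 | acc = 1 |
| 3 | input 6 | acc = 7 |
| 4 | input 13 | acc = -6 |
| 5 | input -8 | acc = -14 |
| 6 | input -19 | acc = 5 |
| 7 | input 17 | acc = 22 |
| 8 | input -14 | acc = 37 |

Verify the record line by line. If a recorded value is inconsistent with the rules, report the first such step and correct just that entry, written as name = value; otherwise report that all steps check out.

step 8, acc = 36

Step 1: acc = 5 + 4 = 9 — consistent with the record.
Step 2: acc = 9 - 8 = 1 — exactly as logged.
Step 3: acc = 1 + 6 = 7 — exactly as logged.
Step 4: acc = 7 - 13 = -6 — confirmed correct.
Step 5: acc = -6 + -8 = -14 — agrees with the record.
Step 6: acc = -14 - -19 = 5 — exactly as logged.
Step 7: acc = 5 + 17 = 22 — agrees with the record.
Step 8: acc = 22 - -14 = 36 — a discrepancy with the record.
First deviation found at step 8; the corrected entry is acc = 36.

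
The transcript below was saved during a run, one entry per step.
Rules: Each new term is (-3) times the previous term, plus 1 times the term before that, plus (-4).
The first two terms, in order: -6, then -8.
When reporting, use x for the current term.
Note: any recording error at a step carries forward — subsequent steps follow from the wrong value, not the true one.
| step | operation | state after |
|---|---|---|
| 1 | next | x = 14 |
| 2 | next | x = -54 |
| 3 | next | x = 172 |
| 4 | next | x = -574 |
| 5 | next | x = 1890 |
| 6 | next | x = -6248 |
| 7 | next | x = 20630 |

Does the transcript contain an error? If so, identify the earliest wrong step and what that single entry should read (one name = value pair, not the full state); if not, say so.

no error

Step 1: x = -3*(-8) + (1)*(-6) + (-4) = 14 — agrees with the transcript.
Step 2: x = -3*(14) + (1)*(-8) + (-4) = -54 — checks out.
Step 3: x = -3*(-54) + (1)*(14) + (-4) = 172 — confirmed correct.
Step 4: x = -3*(172) + (1)*(-54) + (-4) = -574 — exactly as logged.
Step 5: x = -3*(-574) + (1)*(172) + (-4) = 1890 — agrees with the transcript.
Step 6: x = -3*(1890) + (1)*(-574) + (-4) = -6248 — no discrepancy.
Step 7: x = -3*(-6248) + (1)*(1890) + (-4) = 20630 — exactly as logged.
All entries verified; no error found.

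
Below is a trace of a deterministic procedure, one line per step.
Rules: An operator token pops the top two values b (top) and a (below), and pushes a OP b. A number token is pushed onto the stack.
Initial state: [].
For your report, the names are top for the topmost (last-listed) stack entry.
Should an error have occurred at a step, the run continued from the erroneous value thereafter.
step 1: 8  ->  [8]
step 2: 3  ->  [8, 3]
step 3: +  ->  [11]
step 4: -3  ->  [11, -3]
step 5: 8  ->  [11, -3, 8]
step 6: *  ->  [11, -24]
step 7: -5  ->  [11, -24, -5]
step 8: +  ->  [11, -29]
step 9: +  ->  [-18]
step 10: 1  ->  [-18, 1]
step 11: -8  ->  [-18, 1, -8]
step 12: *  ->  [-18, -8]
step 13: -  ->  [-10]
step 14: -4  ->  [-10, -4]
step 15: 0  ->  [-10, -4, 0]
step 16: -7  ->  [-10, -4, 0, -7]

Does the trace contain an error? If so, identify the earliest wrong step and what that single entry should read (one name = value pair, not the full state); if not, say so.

no error

Recomputing the run from the initial state:
step 1: [8]
step 2: [8, 3]
step 3: [11]
step 4: [11, -3]
step 5: [11, -3, 8]
step 6: [11, -24]
step 7: [11, -24, -5]
step 8: [11, -29]
step 9: [-18]
step 10: [-18, 1]
step 11: [-18, 1, -8]
step 12: [-18, -8]
step 13: [-10]
step 14: [-10, -4]
step 15: [-10, -4, 0]
step 16: [-10, -4, 0, -7]
This matches the trace at every step.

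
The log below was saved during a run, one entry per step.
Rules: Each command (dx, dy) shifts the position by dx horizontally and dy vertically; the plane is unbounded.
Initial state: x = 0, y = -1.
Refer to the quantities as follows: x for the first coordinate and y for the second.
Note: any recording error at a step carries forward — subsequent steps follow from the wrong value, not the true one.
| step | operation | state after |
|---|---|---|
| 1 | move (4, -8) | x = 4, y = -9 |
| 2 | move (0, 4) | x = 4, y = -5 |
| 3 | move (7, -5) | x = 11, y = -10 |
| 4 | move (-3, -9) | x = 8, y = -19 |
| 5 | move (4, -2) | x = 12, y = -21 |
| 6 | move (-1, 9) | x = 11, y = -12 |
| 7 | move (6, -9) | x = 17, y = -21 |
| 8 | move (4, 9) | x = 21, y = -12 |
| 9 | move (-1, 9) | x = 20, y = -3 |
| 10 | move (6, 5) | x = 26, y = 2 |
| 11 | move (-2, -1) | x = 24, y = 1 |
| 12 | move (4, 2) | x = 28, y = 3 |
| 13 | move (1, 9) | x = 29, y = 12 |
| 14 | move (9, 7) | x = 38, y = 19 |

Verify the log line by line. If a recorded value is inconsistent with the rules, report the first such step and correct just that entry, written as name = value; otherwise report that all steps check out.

1. x = 0 + (4) = 4, y = -1 + (-8) = -9 (consistent with the log)
2. x = 4 + (0) = 4, y = -9 + (4) = -5 (checks out)
3. x = 4 + (7) = 11, y = -5 + (-5) = -10 (exactly as logged)
4. x = 11 + (-3) = 8, y = -10 + (-9) = -19 (same as recorded)
5. x = 8 + (4) = 12, y = -19 + (-2) = -21 (verified)
6. x = 12 + (-1) = 11, y = -21 + (9) = -12 (confirmed correct)
7. x = 11 + (6) = 17, y = -12 + (-9) = -21 (confirmed correct)
8. x = 17 + (4) = 21, y = -21 + (9) = -12 (no discrepancy)
9. x = 21 + (-1) = 20, y = -12 + (9) = -3 (no discrepancy)
10. x = 20 + (6) = 26, y = -3 + (5) = 2 (no discrepancy)
11. x = 26 + (-2) = 24, y = 2 + (-1) = 1 (agrees with the log)
12. x = 24 + (4) = 28, y = 1 + (2) = 3 (matches)
13. x = 28 + (1) = 29, y = 3 + (9) = 12 (exactly as logged)
14. x = 29 + (9) = 38, y = 12 + (7) = 19 (confirmed correct)
Each recorded entry agrees with the recomputation.

no error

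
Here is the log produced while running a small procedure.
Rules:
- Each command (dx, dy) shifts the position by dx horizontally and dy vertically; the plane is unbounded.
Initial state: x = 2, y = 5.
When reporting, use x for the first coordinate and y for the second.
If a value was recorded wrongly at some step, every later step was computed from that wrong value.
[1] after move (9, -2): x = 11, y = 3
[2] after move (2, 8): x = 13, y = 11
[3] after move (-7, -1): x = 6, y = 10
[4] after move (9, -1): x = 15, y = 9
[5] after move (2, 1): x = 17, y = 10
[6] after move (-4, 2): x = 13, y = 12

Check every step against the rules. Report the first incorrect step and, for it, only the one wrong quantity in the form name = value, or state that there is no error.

no error

Recomputing the run from the initial state:
step 1: x = 11, y = 3
step 2: x = 13, y = 11
step 3: x = 6, y = 10
step 4: x = 15, y = 9
step 5: x = 17, y = 10
step 6: x = 13, y = 12
This matches the log at every step.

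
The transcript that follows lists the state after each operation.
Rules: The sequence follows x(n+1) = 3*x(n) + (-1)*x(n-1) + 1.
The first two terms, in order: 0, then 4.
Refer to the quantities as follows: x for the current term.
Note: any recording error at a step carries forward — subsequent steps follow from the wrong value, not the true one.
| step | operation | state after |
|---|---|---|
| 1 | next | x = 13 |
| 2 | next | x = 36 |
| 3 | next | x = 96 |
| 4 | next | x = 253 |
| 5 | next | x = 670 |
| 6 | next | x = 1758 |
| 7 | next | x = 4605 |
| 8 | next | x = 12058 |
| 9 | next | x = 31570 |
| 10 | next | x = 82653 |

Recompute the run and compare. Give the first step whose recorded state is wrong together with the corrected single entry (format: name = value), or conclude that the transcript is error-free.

step 5, x = 664

Step 1: x = 3*(4) + (-1)*(0) + (1) = 13 — matches.
Step 2: x = 3*(13) + (-1)*(4) + (1) = 36 — agrees with the transcript.
Step 3: x = 3*(36) + (-1)*(13) + (1) = 96 — checks out.
Step 4: x = 3*(96) + (-1)*(36) + (1) = 253 — same as recorded.
Step 5: x = 3*(253) + (-1)*(96) + (1) = 664 — the entry is off here.
The earliest wrong entry is at step 5: it should read x = 664.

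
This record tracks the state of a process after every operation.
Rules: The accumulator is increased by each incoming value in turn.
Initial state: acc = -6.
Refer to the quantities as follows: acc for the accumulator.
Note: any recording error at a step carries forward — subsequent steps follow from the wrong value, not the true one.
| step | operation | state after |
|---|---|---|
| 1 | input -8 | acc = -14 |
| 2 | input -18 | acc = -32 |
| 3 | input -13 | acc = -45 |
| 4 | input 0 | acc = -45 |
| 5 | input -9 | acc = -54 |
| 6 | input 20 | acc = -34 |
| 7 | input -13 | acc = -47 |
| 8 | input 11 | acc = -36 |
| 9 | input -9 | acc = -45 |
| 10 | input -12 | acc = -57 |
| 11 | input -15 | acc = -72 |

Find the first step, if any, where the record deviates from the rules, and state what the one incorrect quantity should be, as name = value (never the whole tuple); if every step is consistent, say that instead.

no error

Recomputing the run from the initial state:
step 1: acc = -14
step 2: acc = -32
step 3: acc = -45
step 4: acc = -45
step 5: acc = -54
step 6: acc = -34
step 7: acc = -47
step 8: acc = -36
step 9: acc = -45
step 10: acc = -57
step 11: acc = -72
This matches the record at every step.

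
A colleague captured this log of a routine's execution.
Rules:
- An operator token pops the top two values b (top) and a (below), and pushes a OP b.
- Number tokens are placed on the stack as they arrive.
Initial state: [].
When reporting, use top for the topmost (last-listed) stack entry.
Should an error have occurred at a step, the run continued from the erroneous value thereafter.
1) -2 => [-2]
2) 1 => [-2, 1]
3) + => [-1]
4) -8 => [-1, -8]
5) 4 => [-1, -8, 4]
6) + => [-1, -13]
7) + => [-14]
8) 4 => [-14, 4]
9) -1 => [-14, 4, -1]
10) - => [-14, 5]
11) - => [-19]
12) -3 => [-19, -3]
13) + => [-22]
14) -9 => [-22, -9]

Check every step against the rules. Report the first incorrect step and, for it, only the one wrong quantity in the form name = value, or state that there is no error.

Recomputing the run from the initial state:
step 1: [-2]
step 2: [-2, 1]
step 3: [-1]
step 4: [-1, -8]
step 5: [-1, -8, 4]
step 6: [-1, -4]
step 7: [-5]
step 8: [-5, 4]
step 9: [-5, 4, -1]
step 10: [-5, 5]
step 11: [-10]
step 12: [-10, -3]
step 13: [-13]
step 14: [-13, -9]
The first disagreement with the log is at step 6, where the value should be top = -4.

step 6, top = -4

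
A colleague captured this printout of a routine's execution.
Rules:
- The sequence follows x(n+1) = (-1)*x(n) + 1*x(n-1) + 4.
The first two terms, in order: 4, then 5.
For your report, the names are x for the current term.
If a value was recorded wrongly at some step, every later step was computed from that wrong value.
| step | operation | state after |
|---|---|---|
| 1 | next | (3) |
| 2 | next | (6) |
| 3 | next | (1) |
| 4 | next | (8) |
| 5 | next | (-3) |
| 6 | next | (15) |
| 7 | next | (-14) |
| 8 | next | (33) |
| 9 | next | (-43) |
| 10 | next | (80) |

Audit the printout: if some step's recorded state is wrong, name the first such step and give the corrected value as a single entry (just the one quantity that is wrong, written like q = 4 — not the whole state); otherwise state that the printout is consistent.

Step 1: x = -1*(5) + (1)*(4) + (4) = 3 — consistent with the printout.
Step 2: x = -1*(3) + (1)*(5) + (4) = 6 — verified.
Step 3: x = -1*(6) + (1)*(3) + (4) = 1 — same as recorded.
Step 4: x = -1*(1) + (1)*(6) + (4) = 9 — the entry is off here.
The audit stops at step 4: the recorded entry is wrong and should be x = 9.

step 4, x = 9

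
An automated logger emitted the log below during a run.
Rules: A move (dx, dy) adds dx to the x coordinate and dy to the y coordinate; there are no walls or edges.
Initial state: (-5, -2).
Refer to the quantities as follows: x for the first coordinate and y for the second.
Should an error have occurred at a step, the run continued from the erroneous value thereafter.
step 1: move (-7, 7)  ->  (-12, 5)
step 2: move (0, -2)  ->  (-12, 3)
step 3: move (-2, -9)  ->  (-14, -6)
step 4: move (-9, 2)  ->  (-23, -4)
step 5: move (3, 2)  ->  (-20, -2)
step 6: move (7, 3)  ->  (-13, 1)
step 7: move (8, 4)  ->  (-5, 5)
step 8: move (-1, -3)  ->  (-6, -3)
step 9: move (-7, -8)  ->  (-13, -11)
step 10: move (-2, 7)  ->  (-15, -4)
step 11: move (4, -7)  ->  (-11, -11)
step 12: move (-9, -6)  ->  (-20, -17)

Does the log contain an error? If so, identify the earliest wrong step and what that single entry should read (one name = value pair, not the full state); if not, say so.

step 8, y = 2

Recomputing the run from the initial state:
step 1: x = -12, y = 5
step 2: x = -12, y = 3
step 3: x = -14, y = -6
step 4: x = -23, y = -4
step 5: x = -20, y = -2
step 6: x = -13, y = 1
step 7: x = -5, y = 5
step 8: x = -6, y = 2
step 9: x = -13, y = -6
step 10: x = -15, y = 1
step 11: x = -11, y = -6
step 12: x = -20, y = -12
The first disagreement with the log is at step 8, where the value should be y = 2.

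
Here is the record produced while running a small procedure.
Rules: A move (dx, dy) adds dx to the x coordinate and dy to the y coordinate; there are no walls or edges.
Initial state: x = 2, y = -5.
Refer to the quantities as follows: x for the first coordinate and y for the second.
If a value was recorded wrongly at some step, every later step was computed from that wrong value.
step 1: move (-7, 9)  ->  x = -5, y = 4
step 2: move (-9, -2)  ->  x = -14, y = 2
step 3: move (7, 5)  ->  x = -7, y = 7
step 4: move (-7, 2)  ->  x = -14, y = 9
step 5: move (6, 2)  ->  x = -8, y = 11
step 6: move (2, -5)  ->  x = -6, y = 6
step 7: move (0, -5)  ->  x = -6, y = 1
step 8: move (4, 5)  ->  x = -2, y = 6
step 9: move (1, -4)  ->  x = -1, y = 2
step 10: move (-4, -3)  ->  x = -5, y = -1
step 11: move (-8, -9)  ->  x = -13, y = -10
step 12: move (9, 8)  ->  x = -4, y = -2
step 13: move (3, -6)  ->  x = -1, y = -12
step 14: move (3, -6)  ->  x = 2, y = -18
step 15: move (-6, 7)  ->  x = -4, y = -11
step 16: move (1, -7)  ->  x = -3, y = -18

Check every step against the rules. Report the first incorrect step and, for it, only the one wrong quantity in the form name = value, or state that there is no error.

step 13, y = -8

1. x = 2 + (-7) = -5, y = -5 + (9) = 4 (checks out)
2. x = -5 + (-9) = -14, y = 4 + (-2) = 2 (matches)
3. x = -14 + (7) = -7, y = 2 + (5) = 7 (same as recorded)
4. x = -7 + (-7) = -14, y = 7 + (2) = 9 (verified)
5. x = -14 + (6) = -8, y = 9 + (2) = 11 (confirmed correct)
6. x = -8 + (2) = -6, y = 11 + (-5) = 6 (consistent with the record)
7. x = -6 + (0) = -6, y = 6 + (-5) = 1 (checks out)
8. x = -6 + (4) = -2, y = 1 + (5) = 6 (consistent with the record)
9. x = -2 + (1) = -1, y = 6 + (-4) = 2 (no discrepancy)
10. x = -1 + (-4) = -5, y = 2 + (-3) = -1 (in agreement)
11. x = -5 + (-8) = -13, y = -1 + (-9) = -10 (verified)
12. x = -13 + (9) = -4, y = -10 + (8) = -2 (verified)
13. x = -4 + (3) = -1, y = -2 + (-6) = -8 (this is not what the record shows)
So the first discrepancy is step 13, where the right value is y = -8.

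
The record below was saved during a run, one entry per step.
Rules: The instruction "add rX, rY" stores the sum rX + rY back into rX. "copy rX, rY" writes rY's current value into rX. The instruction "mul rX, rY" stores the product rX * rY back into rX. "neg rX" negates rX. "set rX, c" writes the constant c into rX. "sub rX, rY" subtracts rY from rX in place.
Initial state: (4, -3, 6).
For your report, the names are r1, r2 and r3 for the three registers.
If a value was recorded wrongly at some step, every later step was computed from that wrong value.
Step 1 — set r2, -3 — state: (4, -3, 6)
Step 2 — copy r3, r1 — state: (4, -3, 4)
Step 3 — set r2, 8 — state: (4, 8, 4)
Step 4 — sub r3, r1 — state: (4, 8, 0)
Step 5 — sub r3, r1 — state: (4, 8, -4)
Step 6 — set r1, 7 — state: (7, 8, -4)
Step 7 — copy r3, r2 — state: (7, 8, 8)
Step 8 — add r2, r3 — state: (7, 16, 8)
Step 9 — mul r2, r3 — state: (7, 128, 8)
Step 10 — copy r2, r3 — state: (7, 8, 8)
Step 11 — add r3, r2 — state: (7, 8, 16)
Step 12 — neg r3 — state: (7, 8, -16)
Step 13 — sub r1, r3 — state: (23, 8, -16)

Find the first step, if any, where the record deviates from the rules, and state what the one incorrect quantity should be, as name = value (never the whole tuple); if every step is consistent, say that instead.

no error

Step 1: r2 = -3 — consistent with the record.
Step 2: r3 = 4 — checks out.
Step 3: r2 = 8 — in agreement.
Step 4: r3 = 4 - 4 = 0 — consistent with the record.
Step 5: r3 = 0 - 4 = -4 — checks out.
Step 6: r1 = 7 — no discrepancy.
Step 7: r3 = 8 — in agreement.
Step 8: r2 = 8 + 8 = 16 — agrees with the record.
Step 9: r2 = 16 * 8 = 128 — same as recorded.
Step 10: r2 = 8 — consistent with the record.
Step 11: r3 = 8 + 8 = 16 — confirmed correct.
Step 12: r3 = -(16) = -16 — consistent with the record.
Step 13: r1 = 7 - -16 = 23 — matches.
Nothing is out of place; the run is error-free.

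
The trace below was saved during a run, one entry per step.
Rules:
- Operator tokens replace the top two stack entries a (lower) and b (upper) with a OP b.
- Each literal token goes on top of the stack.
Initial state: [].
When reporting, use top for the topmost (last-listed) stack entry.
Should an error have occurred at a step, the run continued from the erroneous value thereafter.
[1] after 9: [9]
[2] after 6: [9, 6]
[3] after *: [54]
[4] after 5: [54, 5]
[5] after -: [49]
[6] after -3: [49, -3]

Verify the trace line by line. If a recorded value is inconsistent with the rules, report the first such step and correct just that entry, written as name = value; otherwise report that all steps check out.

Step 1: push 9: top = 9 — consistent with the trace.
Step 2: push 6: top = 6 — agrees with the trace.
Step 3: 9 * 6 = 54 — consistent with the trace.
Step 4: push 5: top = 5 — checks out.
Step 5: 54 - 5 = 49 — verified.
Step 6: push -3: top = -3 — matches.
All steps check out; nothing to correct.

no error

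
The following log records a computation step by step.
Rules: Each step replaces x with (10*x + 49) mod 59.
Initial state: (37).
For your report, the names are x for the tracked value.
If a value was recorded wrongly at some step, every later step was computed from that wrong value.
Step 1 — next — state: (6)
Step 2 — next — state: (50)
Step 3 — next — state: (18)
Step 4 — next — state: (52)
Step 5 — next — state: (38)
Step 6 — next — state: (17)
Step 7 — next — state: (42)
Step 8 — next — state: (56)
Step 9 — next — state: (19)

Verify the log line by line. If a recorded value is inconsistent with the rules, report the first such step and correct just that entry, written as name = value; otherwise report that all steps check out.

step 6, x = 16

Step 1: x = (10*37 + 49) mod 59 = 6 — no discrepancy.
Step 2: x = (10*6 + 49) mod 59 = 50 — verified.
Step 3: x = (10*50 + 49) mod 59 = 18 — consistent with the log.
Step 4: x = (10*18 + 49) mod 59 = 52 — no discrepancy.
Step 5: x = (10*52 + 49) mod 59 = 38 — in agreement.
Step 6: x = (10*38 + 49) mod 59 = 16 — the log has a different value.
First incorrect step: 6; the correct value is x = 16.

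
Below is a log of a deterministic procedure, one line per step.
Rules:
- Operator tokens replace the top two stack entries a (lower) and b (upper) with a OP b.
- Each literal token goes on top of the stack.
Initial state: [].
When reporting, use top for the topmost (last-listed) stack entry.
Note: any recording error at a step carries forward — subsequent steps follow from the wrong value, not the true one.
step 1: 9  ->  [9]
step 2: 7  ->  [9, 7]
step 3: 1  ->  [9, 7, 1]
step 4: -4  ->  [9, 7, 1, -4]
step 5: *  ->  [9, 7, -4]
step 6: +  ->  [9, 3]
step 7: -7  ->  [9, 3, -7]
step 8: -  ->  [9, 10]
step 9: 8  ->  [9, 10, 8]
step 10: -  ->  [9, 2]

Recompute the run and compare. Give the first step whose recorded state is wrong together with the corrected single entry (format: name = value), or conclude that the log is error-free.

step 1: push 9: top = 9 -> exactly as logged
step 2: push 7: top = 7 -> no discrepancy
step 3: push 1: top = 1 -> consistent with the log
step 4: push -4: top = -4 -> confirmed correct
step 5: 1 * -4 = -4 -> checks out
step 6: 7 + -4 = 3 -> exactly as logged
step 7: push -7: top = -7 -> in agreement
step 8: 3 - -7 = 10 -> agrees with the log
step 9: push 8: top = 8 -> matches
step 10: 10 - 8 = 2 -> matches
Nothing is out of place; the run is error-free.

no error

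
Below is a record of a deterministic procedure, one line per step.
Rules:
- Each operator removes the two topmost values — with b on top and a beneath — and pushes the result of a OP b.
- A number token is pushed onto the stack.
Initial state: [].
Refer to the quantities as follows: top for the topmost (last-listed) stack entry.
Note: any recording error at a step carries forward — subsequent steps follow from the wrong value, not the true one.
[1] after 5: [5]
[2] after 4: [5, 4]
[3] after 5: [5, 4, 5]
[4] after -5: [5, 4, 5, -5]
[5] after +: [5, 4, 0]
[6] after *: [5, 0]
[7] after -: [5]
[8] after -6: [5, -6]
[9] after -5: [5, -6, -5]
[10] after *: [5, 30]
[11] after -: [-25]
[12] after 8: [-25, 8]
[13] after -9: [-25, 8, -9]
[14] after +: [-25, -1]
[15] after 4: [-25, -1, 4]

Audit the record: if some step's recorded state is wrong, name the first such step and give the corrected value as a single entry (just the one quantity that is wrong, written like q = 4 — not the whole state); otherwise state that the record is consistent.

1. push 5: top = 5 (same as recorded)
2. push 4: top = 4 (consistent with the record)
3. push 5: top = 5 (exactly as logged)
4. push -5: top = -5 (same as recorded)
5. 5 + -5 = 0 (in agreement)
6. 4 * 0 = 0 (agrees with the record)
7. 5 - 0 = 5 (checks out)
8. push -6: top = -6 (matches)
9. push -5: top = -5 (agrees with the record)
10. -6 * -5 = 30 (confirmed correct)
11. 5 - 30 = -25 (consistent with the record)
12. push 8: top = 8 (verified)
13. push -9: top = -9 (consistent with the record)
14. 8 + -9 = -1 (confirmed correct)
15. push 4: top = 4 (same as recorded)
All entries verified; no error found.

no error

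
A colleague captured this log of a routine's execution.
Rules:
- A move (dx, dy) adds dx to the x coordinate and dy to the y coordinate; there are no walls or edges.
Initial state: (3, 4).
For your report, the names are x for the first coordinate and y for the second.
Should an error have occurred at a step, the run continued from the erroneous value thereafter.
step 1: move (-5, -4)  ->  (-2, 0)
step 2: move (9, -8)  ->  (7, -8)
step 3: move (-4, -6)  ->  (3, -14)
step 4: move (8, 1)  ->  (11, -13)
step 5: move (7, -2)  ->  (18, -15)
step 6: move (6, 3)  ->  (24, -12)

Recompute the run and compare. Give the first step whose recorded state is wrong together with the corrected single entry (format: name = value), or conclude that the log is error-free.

no error

step 1: x = 3 + (-5) = -2, y = 4 + (-4) = 0 -> verified
step 2: x = -2 + (9) = 7, y = 0 + (-8) = -8 -> confirmed correct
step 3: x = 7 + (-4) = 3, y = -8 + (-6) = -14 -> matches
step 4: x = 3 + (8) = 11, y = -14 + (1) = -13 -> checks out
step 5: x = 11 + (7) = 18, y = -13 + (-2) = -15 -> agrees with the log
step 6: x = 18 + (6) = 24, y = -15 + (3) = -12 -> agrees with the log
The whole run recomputes cleanly — no discrepancies.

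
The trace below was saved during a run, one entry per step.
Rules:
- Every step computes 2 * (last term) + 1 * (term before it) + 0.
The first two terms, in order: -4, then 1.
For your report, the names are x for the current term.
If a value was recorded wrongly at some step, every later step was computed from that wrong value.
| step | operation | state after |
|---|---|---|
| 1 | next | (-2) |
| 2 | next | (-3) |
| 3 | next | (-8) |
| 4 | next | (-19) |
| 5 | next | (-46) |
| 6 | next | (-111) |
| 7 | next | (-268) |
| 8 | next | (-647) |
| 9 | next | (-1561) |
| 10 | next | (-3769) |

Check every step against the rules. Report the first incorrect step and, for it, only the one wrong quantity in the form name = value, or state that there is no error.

Recomputing the run from the initial state:
step 1: x = -2
step 2: x = -3
step 3: x = -8
step 4: x = -19
step 5: x = -46
step 6: x = -111
step 7: x = -268
step 8: x = -647
step 9: x = -1562
step 10: x = -3771
The first disagreement with the trace is at step 9, where the value should be x = -1562.

step 9, x = -1562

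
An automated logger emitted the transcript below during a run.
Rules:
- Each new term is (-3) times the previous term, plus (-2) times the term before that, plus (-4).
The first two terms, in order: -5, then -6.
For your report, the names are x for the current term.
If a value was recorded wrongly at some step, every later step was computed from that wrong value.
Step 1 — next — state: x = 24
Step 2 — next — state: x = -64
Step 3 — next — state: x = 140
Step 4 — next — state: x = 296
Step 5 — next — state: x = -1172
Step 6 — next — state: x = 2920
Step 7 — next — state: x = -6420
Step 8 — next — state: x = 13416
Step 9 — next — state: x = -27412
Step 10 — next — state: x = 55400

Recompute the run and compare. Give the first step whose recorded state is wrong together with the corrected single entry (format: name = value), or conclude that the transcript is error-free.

Recomputing the run from the initial state:
step 1: x = 24
step 2: x = -64
step 3: x = 140
step 4: x = -296
step 5: x = 604
step 6: x = -1224
step 7: x = 2460
step 8: x = -4936
step 9: x = 9884
step 10: x = -19784
The first disagreement with the transcript is at step 4, where the value should be x = -296.

step 4, x = -296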